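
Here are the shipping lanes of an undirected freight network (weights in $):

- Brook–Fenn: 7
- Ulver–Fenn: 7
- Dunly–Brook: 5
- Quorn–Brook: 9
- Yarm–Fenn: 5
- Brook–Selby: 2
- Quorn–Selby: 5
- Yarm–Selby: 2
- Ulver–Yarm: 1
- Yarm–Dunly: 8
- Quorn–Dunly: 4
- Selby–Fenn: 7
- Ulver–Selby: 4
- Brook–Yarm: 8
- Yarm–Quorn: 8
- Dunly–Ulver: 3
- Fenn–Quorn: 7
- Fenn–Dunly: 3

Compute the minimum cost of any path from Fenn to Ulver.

Shortest distances from Fenn:
Fenn: 0
Dunly: 3  (via Fenn)
Yarm: 5  (via Fenn)
Ulver: 6  (via Dunly)
Shortest route: Fenn–Dunly–Ulver = $6.

$6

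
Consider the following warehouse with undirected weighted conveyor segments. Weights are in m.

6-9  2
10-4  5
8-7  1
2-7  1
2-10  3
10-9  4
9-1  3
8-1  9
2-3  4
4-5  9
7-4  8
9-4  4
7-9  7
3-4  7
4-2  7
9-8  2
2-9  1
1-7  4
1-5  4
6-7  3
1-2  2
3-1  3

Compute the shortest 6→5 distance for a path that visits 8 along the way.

Best 6 to 8: 6–9–8 costing 4
Shortest 8→5: 8–7–2–1–5 = 8
Total via 8: 4 + 8 = 12 m.

12 m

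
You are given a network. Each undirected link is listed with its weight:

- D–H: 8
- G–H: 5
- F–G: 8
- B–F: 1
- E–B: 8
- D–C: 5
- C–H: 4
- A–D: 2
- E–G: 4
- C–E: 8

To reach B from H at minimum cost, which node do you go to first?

Enumerating some paths:
H → C → E → B: 4+8+8 = 20
H → G → F → B: 5+8+1 = 14
H → G → E → B: 5+4+8 = 17
H → C → E → G → F → B: 4+8+4+8+1 = 25
The minimum is 14 via H → G → F → B.
So from H the first move is to G.

G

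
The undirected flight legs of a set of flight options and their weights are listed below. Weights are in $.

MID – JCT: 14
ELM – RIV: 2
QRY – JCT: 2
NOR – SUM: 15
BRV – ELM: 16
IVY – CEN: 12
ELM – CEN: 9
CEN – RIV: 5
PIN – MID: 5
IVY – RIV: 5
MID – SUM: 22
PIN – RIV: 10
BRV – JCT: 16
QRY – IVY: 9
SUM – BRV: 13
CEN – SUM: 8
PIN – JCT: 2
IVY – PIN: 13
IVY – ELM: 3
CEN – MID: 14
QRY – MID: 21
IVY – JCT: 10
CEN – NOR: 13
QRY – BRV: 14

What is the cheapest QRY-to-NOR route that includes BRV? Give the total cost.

Shortest QRY→BRV: QRY → BRV = 14
Best BRV to NOR: BRV → SUM → NOR costing 28
Total via BRV: 14 + 28 = $42.

$42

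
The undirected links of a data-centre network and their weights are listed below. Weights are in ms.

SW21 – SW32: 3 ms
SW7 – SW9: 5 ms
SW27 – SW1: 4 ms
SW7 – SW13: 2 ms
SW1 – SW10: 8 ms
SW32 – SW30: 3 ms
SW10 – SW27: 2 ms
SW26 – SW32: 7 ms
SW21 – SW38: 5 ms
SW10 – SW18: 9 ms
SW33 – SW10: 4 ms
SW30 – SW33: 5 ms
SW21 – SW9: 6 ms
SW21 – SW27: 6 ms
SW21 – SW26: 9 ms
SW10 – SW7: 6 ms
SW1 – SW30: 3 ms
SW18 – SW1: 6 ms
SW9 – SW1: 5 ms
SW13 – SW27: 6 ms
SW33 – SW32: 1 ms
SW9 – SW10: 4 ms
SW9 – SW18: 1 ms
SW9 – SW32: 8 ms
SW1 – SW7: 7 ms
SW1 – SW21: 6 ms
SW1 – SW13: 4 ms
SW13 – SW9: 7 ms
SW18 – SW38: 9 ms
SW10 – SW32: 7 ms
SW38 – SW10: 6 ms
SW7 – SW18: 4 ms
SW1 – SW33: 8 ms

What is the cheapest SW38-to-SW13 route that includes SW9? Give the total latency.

17 ms

Shortest SW38→SW9: SW38–SW10–SW9 = 10
Best SW9 to SW13: SW9–SW13 costing 7
Total via SW9: 10 + 7 = 17 ms.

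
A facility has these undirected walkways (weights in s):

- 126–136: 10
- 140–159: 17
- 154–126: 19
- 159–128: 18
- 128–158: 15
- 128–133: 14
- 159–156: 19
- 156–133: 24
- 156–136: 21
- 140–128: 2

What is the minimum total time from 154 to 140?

Compare a few routes:
154 → 126 → 136 → 156 → 159 → 140: 19+10+21+19+17 = 86
154 → 126 → 136 → 156 → 159 → 128 → 140: 19+10+21+19+18+2 = 89
The minimum is 86 s via 154 → 126 → 136 → 156 → 159 → 140.

86 s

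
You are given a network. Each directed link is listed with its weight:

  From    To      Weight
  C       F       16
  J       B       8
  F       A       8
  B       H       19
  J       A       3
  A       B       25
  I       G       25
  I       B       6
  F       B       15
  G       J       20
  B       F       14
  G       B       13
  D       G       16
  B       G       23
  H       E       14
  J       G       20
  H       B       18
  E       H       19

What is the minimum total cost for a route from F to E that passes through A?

66

Best F to A: F → A costing 8
Best A to E: A → B → H → E costing 58
Total via A: 8 + 58 = 66.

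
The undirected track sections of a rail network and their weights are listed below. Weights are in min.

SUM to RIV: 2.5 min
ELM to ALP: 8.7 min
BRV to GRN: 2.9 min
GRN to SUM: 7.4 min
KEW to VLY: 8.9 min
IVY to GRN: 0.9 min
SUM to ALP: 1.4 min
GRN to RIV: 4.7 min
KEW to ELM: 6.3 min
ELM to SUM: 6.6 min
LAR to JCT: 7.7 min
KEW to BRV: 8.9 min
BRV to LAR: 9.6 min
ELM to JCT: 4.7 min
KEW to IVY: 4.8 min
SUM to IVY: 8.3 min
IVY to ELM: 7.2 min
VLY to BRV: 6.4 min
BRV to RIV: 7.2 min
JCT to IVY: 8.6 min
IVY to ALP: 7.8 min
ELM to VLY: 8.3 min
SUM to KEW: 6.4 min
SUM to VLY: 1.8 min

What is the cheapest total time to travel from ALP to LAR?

Candidate routes:
ALP → SUM → ELM → JCT → LAR: 1.4+6.6+4.7+7.7 = 20.4
ALP → SUM → VLY → BRV → LAR: 1.4+1.8+6.4+9.6 = 19.2
The minimum is 19.2 min via ALP → SUM → VLY → BRV → LAR.

19.2 min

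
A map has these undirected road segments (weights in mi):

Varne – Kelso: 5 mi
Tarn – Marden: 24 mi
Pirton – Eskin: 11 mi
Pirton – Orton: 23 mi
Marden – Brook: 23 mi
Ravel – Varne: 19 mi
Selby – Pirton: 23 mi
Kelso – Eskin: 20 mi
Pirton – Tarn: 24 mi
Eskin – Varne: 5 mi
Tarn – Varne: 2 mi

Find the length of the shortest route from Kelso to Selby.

44 mi

Running Dijkstra from Kelso:
Kelso: 0
Varne: 5  (via Kelso)
Tarn: 7  (via Varne)
Eskin: 10  (via Varne)
Pirton: 21  (via Eskin)
Ravel: 24  (via Varne)
Marden: 31  (via Tarn)
Orton: 44  (via Pirton)
Selby: 44  (via Pirton)
Shortest route: Kelso → Varne → Eskin → Pirton → Selby = 44 mi.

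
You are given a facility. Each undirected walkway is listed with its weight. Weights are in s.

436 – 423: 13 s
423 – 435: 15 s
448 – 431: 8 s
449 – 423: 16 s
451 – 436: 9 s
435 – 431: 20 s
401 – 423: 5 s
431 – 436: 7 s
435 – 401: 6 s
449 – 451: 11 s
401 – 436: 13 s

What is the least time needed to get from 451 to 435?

28 s

Candidate routes:
451 - 436 - 401 - 435: 9+13+6 = 28
451 - 436 - 431 - 435: 9+7+20 = 36
451 - 436 - 423 - 401 - 435: 9+13+5+6 = 33
The minimum is 28 s via 451 - 436 - 401 - 435.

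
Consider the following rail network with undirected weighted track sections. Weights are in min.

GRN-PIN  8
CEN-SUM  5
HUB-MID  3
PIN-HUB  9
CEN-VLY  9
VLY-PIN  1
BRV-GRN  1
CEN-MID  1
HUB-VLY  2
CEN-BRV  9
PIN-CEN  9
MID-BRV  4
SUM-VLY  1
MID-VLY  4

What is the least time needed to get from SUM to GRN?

10 min

Enumerating some paths:
SUM - VLY - HUB - MID - BRV - GRN: 1+2+3+4+1 = 11
SUM - VLY - PIN - GRN: 1+1+8 = 10
SUM - CEN - MID - BRV - GRN: 5+1+4+1 = 11
Cheapest is SUM - VLY - PIN - GRN at 10 min.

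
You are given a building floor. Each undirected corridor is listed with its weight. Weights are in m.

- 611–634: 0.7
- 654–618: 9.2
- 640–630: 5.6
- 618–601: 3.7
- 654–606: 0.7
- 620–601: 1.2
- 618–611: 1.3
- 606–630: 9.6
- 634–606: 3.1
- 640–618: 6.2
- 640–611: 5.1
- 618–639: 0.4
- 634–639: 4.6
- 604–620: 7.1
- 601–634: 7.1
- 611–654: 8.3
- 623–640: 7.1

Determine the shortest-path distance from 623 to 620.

18.2 m

Candidate routes:
623 - 640 - 618 - 601 - 620: 7.1+6.2+3.7+1.2 = 18.2
623 - 640 - 611 - 618 - 601 - 620: 7.1+5.1+1.3+3.7+1.2 = 18.4
The minimum is 18.2 m via 623 - 640 - 618 - 601 - 620.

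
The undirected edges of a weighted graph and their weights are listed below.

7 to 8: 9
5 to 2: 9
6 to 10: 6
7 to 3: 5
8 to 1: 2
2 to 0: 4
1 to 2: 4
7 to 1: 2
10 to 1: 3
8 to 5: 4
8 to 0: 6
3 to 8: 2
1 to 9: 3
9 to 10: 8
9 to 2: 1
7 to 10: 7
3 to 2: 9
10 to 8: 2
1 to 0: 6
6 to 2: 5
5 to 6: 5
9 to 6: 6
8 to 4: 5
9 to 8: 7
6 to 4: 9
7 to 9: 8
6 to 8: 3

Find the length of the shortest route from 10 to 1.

Compare a few routes:
10 - 1: 3 = 3
10 - 8 - 1: 2+2 = 4
Cheapest is 10 - 1 at 3.

3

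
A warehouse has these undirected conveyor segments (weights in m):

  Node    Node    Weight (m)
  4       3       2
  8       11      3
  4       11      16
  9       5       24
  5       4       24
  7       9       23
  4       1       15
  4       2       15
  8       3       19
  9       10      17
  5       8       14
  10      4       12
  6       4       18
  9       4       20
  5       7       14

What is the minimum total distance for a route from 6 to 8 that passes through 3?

Shortest 6→3: 6 → 4 → 3 = 20
Shortest 3→8: 3 → 8 = 19
Total via 3: 20 + 19 = 39 m.

39 m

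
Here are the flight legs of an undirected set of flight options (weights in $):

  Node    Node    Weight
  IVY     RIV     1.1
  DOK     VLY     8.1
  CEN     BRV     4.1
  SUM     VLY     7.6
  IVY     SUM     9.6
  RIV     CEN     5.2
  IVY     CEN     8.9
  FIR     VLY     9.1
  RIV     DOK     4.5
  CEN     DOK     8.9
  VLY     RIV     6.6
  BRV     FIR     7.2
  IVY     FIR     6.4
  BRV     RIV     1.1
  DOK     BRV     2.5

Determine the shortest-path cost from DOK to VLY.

Candidate routes:
DOK - RIV - VLY: 4.5+6.6 = 11.1
DOK - VLY: 8.1 = 8.1
DOK - BRV - RIV - VLY: 2.5+1.1+6.6 = 10.2
DOK - BRV - CEN - RIV - VLY: 2.5+4.1+5.2+6.6 = 18.4
Cheapest is DOK - VLY at $8.1.

$8.1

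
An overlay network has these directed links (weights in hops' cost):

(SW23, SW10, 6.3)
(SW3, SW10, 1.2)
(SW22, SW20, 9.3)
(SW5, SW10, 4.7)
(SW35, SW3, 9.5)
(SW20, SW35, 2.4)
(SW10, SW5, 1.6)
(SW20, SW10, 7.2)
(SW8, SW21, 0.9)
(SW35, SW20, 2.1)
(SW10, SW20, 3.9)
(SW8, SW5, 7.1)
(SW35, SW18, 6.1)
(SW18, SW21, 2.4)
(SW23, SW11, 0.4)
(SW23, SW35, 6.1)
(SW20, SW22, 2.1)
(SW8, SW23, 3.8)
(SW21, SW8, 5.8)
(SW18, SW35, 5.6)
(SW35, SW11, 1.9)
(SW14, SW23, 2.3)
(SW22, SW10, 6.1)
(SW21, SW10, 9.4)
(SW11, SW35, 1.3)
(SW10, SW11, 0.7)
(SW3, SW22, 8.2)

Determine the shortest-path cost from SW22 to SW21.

Running Dijkstra from SW22:
SW22: 0
SW10: 6.1  (via SW22)
SW11: 6.8  (via SW10)
SW5: 7.7  (via SW10)
SW35: 8.1  (via SW11)
SW20: 9.3  (via SW22)
SW18: 14.2  (via SW35)
SW21: 16.6  (via SW18)
Shortest route: SW22 → SW10 → SW11 → SW35 → SW18 → SW21 = 16.6 hops' cost.

16.6 hops' cost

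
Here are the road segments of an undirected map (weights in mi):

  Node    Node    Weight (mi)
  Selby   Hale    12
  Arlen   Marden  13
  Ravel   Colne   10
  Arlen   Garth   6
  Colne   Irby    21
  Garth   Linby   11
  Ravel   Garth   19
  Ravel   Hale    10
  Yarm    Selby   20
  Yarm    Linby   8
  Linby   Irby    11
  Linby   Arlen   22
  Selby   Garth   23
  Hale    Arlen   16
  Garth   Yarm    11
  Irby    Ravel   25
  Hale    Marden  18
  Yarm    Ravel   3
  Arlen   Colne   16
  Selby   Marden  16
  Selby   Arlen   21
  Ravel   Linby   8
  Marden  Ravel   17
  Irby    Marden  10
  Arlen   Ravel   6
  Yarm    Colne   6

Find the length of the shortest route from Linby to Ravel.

Enumerating some paths:
Linby - Yarm - Ravel: 8+3 = 11
Linby - Ravel: 8 = 8
The minimum is 8 mi via Linby - Ravel.

8 mi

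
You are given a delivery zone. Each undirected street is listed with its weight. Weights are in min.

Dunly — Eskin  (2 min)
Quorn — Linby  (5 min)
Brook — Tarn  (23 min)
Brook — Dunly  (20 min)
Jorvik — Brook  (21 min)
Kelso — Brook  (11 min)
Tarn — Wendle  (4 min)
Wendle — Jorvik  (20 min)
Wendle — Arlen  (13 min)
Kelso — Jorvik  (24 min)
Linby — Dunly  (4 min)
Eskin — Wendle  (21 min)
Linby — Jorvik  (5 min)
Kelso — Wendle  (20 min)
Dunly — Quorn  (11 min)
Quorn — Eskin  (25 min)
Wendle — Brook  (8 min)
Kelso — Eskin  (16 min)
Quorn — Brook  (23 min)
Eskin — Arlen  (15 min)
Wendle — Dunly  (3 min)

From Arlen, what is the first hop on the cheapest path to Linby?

Wendle

Candidate routes:
Arlen - Wendle - Dunly - Linby: 13+3+4 = 20
Arlen - Eskin - Dunly - Linby: 15+2+4 = 21
Arlen - Wendle - Dunly - Quorn - Linby: 13+3+11+5 = 32
Arlen - Eskin - Dunly - Quorn - Linby: 15+2+11+5 = 33
Cheapest is Arlen - Wendle - Dunly - Linby at 20 min.
So from Arlen the first move is to Wendle.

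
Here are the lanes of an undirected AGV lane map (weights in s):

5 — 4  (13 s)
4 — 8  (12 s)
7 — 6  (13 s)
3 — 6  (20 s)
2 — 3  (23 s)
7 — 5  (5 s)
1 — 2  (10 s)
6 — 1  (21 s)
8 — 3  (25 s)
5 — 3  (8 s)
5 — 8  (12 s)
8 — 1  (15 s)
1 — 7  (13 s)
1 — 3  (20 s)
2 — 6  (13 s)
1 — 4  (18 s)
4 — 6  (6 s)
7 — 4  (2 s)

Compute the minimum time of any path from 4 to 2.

19 s

Settle nodes by increasing distance from 4:
4: 0
7: 2  (via 4)
6: 6  (via 4)
5: 7  (via 7)
8: 12  (via 4)
1: 15  (via 7)
3: 15  (via 5)
2: 19  (via 6)
Shortest route: 4 → 6 → 2 = 19 s.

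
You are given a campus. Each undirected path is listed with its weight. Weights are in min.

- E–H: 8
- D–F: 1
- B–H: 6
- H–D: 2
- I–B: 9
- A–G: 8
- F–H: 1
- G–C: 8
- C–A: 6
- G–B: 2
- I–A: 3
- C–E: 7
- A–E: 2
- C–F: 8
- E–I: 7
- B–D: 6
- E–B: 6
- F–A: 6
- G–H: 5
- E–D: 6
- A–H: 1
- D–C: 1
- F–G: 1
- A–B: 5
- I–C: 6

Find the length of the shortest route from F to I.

5 min

Running Dijkstra from F:
F: 0
D: 1  (via F)
G: 1  (via F)
H: 1  (via F)
A: 2  (via H)
C: 2  (via D)
B: 3  (via G)
E: 4  (via A)
I: 5  (via A)
Shortest route: F–H–A–I = 5 min.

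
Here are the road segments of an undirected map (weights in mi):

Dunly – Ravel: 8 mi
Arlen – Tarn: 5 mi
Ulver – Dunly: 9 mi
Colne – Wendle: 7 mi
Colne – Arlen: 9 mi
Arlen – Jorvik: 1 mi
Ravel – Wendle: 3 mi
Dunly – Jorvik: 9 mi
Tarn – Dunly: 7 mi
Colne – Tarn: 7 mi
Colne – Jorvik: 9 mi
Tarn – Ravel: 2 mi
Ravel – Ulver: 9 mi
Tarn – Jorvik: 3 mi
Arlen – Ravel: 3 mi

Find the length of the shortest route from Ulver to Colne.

18 mi

Running Dijkstra from Ulver:
Ulver: 0
Ravel: 9  (via Ulver)
Dunly: 9  (via Ulver)
Tarn: 11  (via Ravel)
Arlen: 12  (via Ravel)
Wendle: 12  (via Ravel)
Jorvik: 13  (via Arlen)
Colne: 18  (via Tarn)
Shortest route: Ulver → Ravel → Tarn → Colne = 18 mi.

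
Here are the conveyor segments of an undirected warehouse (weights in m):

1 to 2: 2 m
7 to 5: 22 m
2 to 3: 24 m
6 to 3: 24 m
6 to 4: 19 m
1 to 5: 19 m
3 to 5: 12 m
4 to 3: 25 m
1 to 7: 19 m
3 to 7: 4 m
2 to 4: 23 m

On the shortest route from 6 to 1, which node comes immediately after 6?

4

Candidate routes:
6–3–2–1: 24+24+2 = 50
6–3–7–1: 24+4+19 = 47
6–4–2–1: 19+23+2 = 44
Cheapest is 6–4–2–1 at 44 m.
So from 6 the first move is to 4.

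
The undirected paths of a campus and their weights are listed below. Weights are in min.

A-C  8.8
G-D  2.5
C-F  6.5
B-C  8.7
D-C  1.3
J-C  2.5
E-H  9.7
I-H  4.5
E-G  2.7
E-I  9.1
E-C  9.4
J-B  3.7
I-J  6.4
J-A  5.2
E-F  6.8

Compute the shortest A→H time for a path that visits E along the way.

Best A to E: A → J → C → D → G → E costing 14.2
Best E to H: E → H costing 9.7
Total via E: 14.2 + 9.7 = 23.9 min.

23.9 min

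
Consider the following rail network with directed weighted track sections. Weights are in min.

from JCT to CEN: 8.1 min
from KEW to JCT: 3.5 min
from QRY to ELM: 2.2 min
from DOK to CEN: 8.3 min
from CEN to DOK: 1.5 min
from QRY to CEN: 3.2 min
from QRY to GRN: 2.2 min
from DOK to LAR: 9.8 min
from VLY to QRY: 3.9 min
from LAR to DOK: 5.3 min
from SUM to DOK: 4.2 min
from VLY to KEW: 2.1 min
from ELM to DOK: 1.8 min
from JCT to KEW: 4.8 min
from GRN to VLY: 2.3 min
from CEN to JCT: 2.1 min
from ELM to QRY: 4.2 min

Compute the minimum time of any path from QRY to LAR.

13.8 min

Enumerating some paths:
QRY–ELM–DOK–LAR: 2.2+1.8+9.8 = 13.8
QRY–CEN–DOK–LAR: 3.2+1.5+9.8 = 14.5
The minimum is 13.8 min via QRY–ELM–DOK–LAR.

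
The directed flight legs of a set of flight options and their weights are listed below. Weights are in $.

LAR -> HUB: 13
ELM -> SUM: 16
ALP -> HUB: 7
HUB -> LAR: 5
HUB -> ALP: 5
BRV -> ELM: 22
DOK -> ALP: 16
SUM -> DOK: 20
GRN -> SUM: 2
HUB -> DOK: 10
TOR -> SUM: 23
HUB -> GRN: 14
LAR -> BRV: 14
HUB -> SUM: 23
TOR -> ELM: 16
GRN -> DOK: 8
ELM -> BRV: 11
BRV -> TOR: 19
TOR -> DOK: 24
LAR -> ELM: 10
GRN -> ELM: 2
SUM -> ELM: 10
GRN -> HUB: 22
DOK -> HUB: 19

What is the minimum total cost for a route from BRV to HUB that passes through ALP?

$66

Shortest BRV→ALP: BRV–TOR–DOK–ALP = 59
Shortest ALP→HUB: ALP–HUB = 7
Total via ALP: 59 + 7 = $66.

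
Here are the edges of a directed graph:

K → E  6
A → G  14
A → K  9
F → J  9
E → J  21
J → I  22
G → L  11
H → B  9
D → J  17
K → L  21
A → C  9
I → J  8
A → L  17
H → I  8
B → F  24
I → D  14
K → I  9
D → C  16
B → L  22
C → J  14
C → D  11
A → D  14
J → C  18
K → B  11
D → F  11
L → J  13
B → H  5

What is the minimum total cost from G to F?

Candidate routes:
G - L - J - C - D - F: 11+13+18+11+11 = 64
G - L - J - I - D - F: 11+13+22+14+11 = 71
Cheapest is G - L - J - C - D - F at 64.

64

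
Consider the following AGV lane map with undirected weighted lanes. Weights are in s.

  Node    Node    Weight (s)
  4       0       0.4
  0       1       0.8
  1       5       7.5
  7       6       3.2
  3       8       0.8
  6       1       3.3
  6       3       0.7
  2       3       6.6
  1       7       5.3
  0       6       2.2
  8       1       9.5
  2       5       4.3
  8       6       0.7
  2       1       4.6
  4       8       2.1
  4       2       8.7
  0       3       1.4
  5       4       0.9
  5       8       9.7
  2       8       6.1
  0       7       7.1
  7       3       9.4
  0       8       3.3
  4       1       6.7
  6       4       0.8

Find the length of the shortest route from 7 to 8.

Shortest distances from 7:
7: 0
6: 3.2  (via 7)
3: 3.9  (via 6)
8: 3.9  (via 6)
Shortest route: 7 → 6 → 8 = 3.9 s.

3.9 s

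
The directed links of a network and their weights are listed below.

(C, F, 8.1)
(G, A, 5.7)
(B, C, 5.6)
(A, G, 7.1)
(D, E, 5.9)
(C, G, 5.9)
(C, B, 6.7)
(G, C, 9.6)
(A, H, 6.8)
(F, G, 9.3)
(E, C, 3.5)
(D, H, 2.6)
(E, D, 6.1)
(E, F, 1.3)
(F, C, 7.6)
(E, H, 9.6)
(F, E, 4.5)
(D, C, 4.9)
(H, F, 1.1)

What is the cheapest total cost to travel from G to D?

Running Dijkstra from G:
G: 0
A: 5.7  (via G)
C: 9.6  (via G)
H: 12.5  (via A)
F: 13.6  (via H)
B: 16.3  (via C)
E: 18.1  (via F)
D: 24.2  (via E)
Shortest route: G–A–H–F–E–D = 24.2.

24.2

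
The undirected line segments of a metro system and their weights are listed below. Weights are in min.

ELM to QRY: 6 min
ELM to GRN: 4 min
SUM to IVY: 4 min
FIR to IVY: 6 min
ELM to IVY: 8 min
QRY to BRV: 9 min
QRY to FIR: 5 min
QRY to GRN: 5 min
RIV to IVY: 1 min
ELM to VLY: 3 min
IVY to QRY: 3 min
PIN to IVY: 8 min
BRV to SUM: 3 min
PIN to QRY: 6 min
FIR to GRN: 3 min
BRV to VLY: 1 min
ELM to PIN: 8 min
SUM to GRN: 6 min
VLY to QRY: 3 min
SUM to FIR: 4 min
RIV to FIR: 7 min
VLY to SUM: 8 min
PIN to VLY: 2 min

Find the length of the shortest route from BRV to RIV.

Compare a few routes:
BRV - VLY - ELM - IVY - RIV: 1+3+8+1 = 13
BRV - SUM - IVY - RIV: 3+4+1 = 8
BRV - VLY - PIN - IVY - RIV: 1+2+8+1 = 12
Cheapest is BRV - SUM - IVY - RIV at 8 min.

8 min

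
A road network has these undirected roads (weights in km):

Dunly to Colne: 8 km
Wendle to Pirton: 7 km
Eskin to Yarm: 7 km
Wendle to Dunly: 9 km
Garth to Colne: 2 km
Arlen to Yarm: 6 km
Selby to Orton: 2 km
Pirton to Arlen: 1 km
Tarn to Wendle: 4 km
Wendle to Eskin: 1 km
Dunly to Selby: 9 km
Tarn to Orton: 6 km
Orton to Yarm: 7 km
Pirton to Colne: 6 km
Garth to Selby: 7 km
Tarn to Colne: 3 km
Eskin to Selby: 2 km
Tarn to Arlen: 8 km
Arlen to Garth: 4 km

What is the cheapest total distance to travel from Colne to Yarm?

Candidate routes:
Colne - Garth - Arlen - Yarm: 2+4+6 = 12
Colne - Pirton - Arlen - Yarm: 6+1+6 = 13
The minimum is 12 km via Colne - Garth - Arlen - Yarm.

12 km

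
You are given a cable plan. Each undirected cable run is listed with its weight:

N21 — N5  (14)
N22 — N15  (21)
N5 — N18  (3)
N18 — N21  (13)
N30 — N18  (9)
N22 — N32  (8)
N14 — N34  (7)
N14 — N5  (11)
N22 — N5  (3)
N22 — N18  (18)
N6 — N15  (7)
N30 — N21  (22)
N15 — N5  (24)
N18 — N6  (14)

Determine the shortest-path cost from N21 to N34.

Settle nodes by increasing distance from N21:
N21: 0
N18: 13  (via N21)
N5: 14  (via N21)
N22: 17  (via N5)
N30: 22  (via N21)
N32: 25  (via N22)
N14: 25  (via N5)
N6: 27  (via N18)
N34: 32  (via N14)
Shortest route: N21–N5–N14–N34 = 32.

32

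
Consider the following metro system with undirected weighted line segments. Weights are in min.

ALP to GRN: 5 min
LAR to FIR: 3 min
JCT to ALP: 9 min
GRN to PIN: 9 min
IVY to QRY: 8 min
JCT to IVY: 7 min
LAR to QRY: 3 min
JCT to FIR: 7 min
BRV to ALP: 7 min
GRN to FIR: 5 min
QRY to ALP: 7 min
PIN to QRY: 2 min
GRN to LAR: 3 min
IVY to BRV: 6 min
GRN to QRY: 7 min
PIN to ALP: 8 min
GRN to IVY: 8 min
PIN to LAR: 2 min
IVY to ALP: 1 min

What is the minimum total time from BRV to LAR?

Compare a few routes:
BRV - IVY - QRY - LAR: 6+8+3 = 17
BRV - ALP - GRN - LAR: 7+5+3 = 15
BRV - IVY - ALP - QRY - LAR: 6+1+7+3 = 17
Cheapest is BRV - ALP - GRN - LAR at 15 min.

15 min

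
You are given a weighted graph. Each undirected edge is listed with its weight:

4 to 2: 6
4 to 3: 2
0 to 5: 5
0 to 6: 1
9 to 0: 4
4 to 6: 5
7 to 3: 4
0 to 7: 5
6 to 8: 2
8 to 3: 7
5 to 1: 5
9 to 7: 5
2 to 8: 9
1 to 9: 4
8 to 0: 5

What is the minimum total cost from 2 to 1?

Shortest distances from 2:
2: 0
4: 6  (via 2)
3: 8  (via 4)
8: 9  (via 2)
6: 11  (via 4)
0: 12  (via 6)
7: 12  (via 3)
9: 16  (via 0)
5: 17  (via 0)
1: 20  (via 9)
Shortest route: 2 → 4 → 6 → 0 → 9 → 1 = 20.

20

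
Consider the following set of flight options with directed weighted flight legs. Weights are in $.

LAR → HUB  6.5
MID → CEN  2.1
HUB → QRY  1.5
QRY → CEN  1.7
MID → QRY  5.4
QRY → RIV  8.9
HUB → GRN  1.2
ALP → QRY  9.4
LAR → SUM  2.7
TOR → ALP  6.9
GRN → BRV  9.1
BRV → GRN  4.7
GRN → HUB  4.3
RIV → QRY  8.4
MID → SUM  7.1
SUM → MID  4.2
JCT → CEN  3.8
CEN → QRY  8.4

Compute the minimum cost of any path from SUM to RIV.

Running Dijkstra from SUM:
SUM: 0
MID: 4.2  (via SUM)
CEN: 6.3  (via MID)
QRY: 9.6  (via MID)
RIV: 18.5  (via QRY)
Shortest route: SUM–MID–QRY–RIV = $18.5.

$18.5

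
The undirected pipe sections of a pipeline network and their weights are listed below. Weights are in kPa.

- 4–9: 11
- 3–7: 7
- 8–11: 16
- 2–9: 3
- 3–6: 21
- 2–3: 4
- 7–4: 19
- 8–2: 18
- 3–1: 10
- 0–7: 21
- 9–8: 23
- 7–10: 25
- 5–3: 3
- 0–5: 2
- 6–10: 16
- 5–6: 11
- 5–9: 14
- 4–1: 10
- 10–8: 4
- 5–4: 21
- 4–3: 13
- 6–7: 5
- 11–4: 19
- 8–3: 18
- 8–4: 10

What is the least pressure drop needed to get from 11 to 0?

37 kPa

Candidate routes:
11 → 8 → 3 → 5 → 0: 16+18+3+2 = 39
11 → 4 → 5 → 0: 19+21+2 = 42
11 → 4 → 3 → 5 → 0: 19+13+3+2 = 37
Cheapest is 11 → 4 → 3 → 5 → 0 at 37 kPa.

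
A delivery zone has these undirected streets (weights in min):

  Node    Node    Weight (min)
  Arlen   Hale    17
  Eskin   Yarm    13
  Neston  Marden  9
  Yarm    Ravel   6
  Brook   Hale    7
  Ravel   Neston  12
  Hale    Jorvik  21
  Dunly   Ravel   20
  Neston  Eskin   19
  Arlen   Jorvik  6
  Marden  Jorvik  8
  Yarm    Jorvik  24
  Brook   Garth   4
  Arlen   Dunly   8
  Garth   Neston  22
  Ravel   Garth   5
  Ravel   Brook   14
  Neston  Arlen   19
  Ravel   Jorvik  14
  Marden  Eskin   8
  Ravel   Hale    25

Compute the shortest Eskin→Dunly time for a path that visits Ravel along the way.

39 min

Best Eskin to Ravel: Eskin–Yarm–Ravel costing 19
Shortest Ravel→Dunly: Ravel–Dunly = 20
Total via Ravel: 19 + 20 = 39 min.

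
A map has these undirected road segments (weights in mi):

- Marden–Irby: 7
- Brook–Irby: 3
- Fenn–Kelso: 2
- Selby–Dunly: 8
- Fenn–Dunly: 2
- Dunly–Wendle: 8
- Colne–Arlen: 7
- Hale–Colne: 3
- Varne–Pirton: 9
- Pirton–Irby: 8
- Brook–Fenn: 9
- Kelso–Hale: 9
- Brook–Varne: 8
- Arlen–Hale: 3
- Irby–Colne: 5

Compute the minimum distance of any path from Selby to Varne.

27 mi

Settle nodes by increasing distance from Selby:
Selby: 0
Dunly: 8  (via Selby)
Fenn: 10  (via Dunly)
Kelso: 12  (via Fenn)
Wendle: 16  (via Dunly)
Brook: 19  (via Fenn)
Hale: 21  (via Kelso)
Irby: 22  (via Brook)
Arlen: 24  (via Hale)
Colne: 24  (via Hale)
Varne: 27  (via Brook)
Shortest route: Selby → Dunly → Fenn → Brook → Varne = 27 mi.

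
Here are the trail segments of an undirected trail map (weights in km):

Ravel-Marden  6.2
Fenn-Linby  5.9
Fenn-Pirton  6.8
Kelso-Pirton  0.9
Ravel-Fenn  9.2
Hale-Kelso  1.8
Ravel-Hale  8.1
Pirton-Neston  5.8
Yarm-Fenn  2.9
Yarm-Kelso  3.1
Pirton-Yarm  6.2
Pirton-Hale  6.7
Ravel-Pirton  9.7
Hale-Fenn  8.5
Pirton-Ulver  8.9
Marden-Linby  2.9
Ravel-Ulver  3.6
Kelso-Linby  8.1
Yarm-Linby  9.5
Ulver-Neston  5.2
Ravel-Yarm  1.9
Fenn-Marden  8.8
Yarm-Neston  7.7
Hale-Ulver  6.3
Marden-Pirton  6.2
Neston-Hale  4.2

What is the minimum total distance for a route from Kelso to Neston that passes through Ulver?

Best Kelso to Ulver: Kelso–Hale–Ulver costing 8.1
Best Ulver to Neston: Ulver–Neston costing 5.2
Total via Ulver: 8.1 + 5.2 = 13.3 km.

13.3 km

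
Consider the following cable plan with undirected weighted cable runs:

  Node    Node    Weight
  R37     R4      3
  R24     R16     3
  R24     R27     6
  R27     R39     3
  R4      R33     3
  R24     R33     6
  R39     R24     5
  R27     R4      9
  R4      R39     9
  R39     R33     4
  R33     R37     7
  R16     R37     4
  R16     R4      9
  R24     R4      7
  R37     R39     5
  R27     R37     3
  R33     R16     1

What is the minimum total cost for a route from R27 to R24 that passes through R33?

11

Shortest R27→R33: R27 → R39 → R33 = 7
Best R33 to R24: R33 → R16 → R24 costing 4
Total via R33: 7 + 4 = 11.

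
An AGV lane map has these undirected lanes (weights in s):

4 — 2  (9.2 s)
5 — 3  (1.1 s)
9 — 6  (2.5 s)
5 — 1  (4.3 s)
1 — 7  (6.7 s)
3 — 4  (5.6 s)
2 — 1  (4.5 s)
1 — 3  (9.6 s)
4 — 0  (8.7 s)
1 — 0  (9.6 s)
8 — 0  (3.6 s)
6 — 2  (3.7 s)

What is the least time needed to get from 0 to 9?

Compare a few routes:
0 - 1 - 2 - 6 - 9: 9.6+4.5+3.7+2.5 = 20.3
0 - 4 - 2 - 6 - 9: 8.7+9.2+3.7+2.5 = 24.1
Cheapest is 0 - 1 - 2 - 6 - 9 at 20.3 s.

20.3 s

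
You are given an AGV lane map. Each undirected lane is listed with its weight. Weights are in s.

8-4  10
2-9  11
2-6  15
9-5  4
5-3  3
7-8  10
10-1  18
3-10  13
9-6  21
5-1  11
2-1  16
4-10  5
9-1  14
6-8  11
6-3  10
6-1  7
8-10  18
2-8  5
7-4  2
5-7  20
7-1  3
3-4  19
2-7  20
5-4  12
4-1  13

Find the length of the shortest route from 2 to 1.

Settle nodes by increasing distance from 2:
2: 0
8: 5  (via 2)
9: 11  (via 2)
4: 15  (via 8)
5: 15  (via 9)
6: 15  (via 2)
7: 15  (via 8)
1: 16  (via 2)
Shortest route: 2–1 = 16 s.

16 s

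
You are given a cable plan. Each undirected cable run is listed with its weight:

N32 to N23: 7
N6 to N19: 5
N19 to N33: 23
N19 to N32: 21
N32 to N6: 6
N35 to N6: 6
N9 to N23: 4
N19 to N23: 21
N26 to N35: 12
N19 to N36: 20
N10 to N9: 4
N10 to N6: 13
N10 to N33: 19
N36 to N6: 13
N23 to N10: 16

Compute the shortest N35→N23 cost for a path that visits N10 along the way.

27

Best N35 to N10: N35–N6–N10 costing 19
Best N10 to N23: N10–N9–N23 costing 8
Total via N10: 19 + 8 = 27.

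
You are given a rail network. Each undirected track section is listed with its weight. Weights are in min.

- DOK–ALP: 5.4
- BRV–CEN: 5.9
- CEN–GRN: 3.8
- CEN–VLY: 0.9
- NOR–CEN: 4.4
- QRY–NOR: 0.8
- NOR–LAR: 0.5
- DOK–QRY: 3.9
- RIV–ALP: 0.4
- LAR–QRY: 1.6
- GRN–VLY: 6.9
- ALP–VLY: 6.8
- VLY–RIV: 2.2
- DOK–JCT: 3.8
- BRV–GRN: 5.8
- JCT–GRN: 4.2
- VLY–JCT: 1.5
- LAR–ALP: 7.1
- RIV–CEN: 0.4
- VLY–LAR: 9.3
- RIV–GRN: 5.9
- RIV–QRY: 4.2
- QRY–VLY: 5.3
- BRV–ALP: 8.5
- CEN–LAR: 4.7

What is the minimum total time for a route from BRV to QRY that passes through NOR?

11.1 min

Best BRV to NOR: BRV → CEN → NOR costing 10.3
Best NOR to QRY: NOR → QRY costing 0.8
Total via NOR: 10.3 + 0.8 = 11.1 min.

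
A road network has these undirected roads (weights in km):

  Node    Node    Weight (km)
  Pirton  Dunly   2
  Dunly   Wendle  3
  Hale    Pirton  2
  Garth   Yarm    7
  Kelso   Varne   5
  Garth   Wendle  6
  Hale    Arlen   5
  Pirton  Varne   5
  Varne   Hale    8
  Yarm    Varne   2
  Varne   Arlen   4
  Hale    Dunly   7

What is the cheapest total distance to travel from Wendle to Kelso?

15 km

Candidate routes:
Wendle → Dunly → Pirton → Varne → Kelso: 3+2+5+5 = 15
Wendle → Garth → Yarm → Varne → Kelso: 6+7+2+5 = 20
Wendle → Dunly → Pirton → Hale → Varne → Kelso: 3+2+2+8+5 = 20
Cheapest is Wendle → Dunly → Pirton → Varne → Kelso at 15 km.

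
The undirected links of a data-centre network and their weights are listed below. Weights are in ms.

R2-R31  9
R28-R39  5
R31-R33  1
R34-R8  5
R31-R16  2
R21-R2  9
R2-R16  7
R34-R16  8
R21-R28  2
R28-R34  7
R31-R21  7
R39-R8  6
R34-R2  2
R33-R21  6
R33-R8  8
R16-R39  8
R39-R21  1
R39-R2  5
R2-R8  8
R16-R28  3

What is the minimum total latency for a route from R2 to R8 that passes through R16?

18 ms

Best R2 to R16: R2 → R16 costing 7
Shortest R16→R8: R16 → R31 → R33 → R8 = 11
Total via R16: 7 + 11 = 18 ms.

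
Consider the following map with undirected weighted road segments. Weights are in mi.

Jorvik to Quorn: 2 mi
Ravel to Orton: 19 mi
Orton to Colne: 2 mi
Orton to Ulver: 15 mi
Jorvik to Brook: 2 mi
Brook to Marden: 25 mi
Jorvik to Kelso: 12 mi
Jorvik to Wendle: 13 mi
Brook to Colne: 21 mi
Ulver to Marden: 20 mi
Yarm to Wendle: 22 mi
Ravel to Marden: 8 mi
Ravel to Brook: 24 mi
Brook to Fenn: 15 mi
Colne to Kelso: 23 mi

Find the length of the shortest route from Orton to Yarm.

60 mi

Running Dijkstra from Orton:
Orton: 0
Colne: 2  (via Orton)
Ulver: 15  (via Orton)
Ravel: 19  (via Orton)
Brook: 23  (via Colne)
Kelso: 25  (via Colne)
Jorvik: 25  (via Brook)
Marden: 27  (via Ravel)
Quorn: 27  (via Jorvik)
Wendle: 38  (via Jorvik)
Fenn: 38  (via Brook)
Yarm: 60  (via Wendle)
Shortest route: Orton–Colne–Brook–Jorvik–Wendle–Yarm = 60 mi.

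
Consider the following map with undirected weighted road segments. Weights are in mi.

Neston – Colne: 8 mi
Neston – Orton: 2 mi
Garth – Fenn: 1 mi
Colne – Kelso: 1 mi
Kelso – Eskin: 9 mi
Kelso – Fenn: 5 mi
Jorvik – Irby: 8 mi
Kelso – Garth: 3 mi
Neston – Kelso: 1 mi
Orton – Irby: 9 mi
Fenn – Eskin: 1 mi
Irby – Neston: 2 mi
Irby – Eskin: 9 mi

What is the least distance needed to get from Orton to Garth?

Settle nodes by increasing distance from Orton:
Orton: 0
Neston: 2  (via Orton)
Kelso: 3  (via Neston)
Colne: 4  (via Kelso)
Irby: 4  (via Neston)
Garth: 6  (via Kelso)
Shortest route: Orton → Neston → Kelso → Garth = 6 mi.

6 mi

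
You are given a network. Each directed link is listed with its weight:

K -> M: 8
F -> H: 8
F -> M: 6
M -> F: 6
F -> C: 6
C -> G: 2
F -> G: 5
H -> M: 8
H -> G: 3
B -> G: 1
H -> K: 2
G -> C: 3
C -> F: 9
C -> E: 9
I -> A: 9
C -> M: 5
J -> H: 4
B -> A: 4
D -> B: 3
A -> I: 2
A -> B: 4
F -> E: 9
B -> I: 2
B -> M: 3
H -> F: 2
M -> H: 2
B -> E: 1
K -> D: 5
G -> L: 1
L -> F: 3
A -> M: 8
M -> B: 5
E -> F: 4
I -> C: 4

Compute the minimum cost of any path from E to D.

Enumerating some paths:
E–F–G–C–M–H–K–D: 4+5+3+5+2+2+5 = 26
E–F–C–M–H–K–D: 4+6+5+2+2+5 = 24
E–F–H–K–D: 4+8+2+5 = 19
Cheapest is E–F–H–K–D at 19.

19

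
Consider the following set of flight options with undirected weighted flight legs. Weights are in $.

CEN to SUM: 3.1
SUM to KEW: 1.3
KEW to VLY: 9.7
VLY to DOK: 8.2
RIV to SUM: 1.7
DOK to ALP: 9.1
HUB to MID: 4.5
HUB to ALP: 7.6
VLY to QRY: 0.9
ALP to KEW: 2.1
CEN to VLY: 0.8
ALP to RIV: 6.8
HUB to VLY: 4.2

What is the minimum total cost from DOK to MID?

Shortest distances from DOK:
DOK: 0
VLY: 8.2  (via DOK)
CEN: 9  (via VLY)
QRY: 9.1  (via VLY)
ALP: 9.1  (via DOK)
KEW: 11.2  (via ALP)
SUM: 12.1  (via CEN)
HUB: 12.4  (via VLY)
RIV: 13.8  (via SUM)
MID: 16.9  (via HUB)
Shortest route: DOK–VLY–HUB–MID = $16.9.

$16.9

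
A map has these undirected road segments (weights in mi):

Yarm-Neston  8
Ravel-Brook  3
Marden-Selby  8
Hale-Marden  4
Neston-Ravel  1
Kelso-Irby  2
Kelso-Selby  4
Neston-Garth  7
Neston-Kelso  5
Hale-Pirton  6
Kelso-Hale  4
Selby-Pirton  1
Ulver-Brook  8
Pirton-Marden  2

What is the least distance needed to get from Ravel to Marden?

Enumerating some paths:
Ravel - Neston - Kelso - Selby - Marden: 1+5+4+8 = 18
Ravel - Neston - Kelso - Selby - Pirton - Marden: 1+5+4+1+2 = 13
Ravel - Neston - Kelso - Hale - Marden: 1+5+4+4 = 14
Ravel - Neston - Kelso - Hale - Pirton - Marden: 1+5+4+6+2 = 18
The minimum is 13 mi via Ravel - Neston - Kelso - Selby - Pirton - Marden.

13 mi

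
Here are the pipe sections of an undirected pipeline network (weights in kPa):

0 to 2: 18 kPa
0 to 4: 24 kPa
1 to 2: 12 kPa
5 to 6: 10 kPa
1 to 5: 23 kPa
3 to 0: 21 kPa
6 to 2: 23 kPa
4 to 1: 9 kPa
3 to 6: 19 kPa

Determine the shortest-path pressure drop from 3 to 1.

51 kPa

Enumerating some paths:
3 → 0 → 2 → 1: 21+18+12 = 51
3 → 6 → 2 → 1: 19+23+12 = 54
3 → 6 → 5 → 1: 19+10+23 = 52
The minimum is 51 kPa via 3 → 0 → 2 → 1.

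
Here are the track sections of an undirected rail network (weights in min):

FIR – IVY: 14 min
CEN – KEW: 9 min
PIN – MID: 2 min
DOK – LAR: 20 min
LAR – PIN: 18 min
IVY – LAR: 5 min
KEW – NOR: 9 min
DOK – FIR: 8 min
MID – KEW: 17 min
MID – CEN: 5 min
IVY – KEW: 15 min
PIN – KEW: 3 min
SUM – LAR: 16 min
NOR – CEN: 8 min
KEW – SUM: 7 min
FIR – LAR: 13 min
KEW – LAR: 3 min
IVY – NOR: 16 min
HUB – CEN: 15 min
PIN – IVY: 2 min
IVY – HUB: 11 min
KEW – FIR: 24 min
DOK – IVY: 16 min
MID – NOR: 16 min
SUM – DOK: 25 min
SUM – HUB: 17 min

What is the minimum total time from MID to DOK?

20 min

Candidate routes:
MID → PIN → IVY → FIR → DOK: 2+2+14+8 = 26
MID → PIN → IVY → DOK: 2+2+16 = 20
Cheapest is MID → PIN → IVY → DOK at 20 min.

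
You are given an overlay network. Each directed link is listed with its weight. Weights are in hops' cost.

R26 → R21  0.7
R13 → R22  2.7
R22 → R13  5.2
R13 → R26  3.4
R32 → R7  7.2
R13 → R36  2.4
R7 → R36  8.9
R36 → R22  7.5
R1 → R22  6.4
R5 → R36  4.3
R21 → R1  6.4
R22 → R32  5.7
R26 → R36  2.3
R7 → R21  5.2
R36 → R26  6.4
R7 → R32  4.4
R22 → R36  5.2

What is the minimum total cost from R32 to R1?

Settle nodes by increasing distance from R32:
R32: 0
R7: 7.2  (via R32)
R21: 12.4  (via R7)
R36: 16.1  (via R7)
R1: 18.8  (via R21)
Shortest route: R32–R7–R21–R1 = 18.8 hops' cost.

18.8 hops' cost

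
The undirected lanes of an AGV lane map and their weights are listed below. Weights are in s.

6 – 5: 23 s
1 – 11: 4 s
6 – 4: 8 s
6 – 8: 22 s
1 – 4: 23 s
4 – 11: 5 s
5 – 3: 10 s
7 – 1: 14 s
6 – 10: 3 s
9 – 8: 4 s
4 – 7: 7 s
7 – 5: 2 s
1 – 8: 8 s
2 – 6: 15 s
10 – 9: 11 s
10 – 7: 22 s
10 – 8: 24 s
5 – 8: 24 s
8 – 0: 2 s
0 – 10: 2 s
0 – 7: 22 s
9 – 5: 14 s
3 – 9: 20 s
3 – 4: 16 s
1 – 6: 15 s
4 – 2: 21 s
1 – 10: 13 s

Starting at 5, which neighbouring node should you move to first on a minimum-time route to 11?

7

Compare a few routes:
5 - 9 - 8 - 1 - 11: 14+4+8+4 = 30
5 - 7 - 4 - 11: 2+7+5 = 14
5 - 7 - 1 - 11: 2+14+4 = 20
5 - 3 - 4 - 11: 10+16+5 = 31
Cheapest is 5 - 7 - 4 - 11 at 14 s.
So from 5 the first move is to 7.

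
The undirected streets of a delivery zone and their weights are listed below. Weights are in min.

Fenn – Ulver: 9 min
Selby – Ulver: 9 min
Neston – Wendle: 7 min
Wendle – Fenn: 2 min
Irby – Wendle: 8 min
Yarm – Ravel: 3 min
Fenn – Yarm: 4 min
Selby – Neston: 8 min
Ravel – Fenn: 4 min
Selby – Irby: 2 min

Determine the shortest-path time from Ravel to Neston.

Enumerating some paths:
Ravel - Yarm - Fenn - Wendle - Neston: 3+4+2+7 = 16
Ravel - Fenn - Wendle - Irby - Selby - Neston: 4+2+8+2+8 = 24
Ravel - Fenn - Wendle - Neston: 4+2+7 = 13
The minimum is 13 min via Ravel - Fenn - Wendle - Neston.

13 min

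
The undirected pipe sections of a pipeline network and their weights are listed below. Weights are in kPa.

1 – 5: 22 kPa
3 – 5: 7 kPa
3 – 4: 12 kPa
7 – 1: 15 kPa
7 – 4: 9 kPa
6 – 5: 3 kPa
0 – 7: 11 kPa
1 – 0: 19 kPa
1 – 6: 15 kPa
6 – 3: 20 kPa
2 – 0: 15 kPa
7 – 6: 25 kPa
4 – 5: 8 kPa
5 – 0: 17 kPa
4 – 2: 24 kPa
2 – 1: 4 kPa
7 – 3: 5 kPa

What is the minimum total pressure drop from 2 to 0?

Compare a few routes:
2 - 0: 15 = 15
2 - 1 - 0: 4+19 = 23
Cheapest is 2 - 0 at 15 kPa.

15 kPa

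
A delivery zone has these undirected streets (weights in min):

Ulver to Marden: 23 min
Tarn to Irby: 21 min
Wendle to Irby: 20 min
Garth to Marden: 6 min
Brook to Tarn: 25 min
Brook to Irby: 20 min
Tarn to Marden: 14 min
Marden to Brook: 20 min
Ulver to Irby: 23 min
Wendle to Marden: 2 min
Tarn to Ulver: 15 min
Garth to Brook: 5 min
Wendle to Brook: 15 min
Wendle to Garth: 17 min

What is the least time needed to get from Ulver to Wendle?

Running Dijkstra from Ulver:
Ulver: 0
Tarn: 15  (via Ulver)
Marden: 23  (via Ulver)
Irby: 23  (via Ulver)
Wendle: 25  (via Marden)
Shortest route: Ulver–Marden–Wendle = 25 min.

25 min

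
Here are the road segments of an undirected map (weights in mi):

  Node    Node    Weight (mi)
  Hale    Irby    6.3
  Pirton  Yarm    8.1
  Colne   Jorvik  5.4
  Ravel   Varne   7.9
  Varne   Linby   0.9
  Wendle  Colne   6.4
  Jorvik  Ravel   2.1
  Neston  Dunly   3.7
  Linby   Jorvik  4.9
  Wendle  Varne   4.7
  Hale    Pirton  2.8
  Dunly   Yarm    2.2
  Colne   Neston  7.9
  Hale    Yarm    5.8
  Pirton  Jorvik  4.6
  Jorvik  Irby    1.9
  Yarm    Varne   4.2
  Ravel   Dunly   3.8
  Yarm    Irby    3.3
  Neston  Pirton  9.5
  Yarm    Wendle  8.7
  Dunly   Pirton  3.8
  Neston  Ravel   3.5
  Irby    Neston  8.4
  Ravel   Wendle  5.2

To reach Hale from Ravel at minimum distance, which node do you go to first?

Jorvik

Compare a few routes:
Ravel → Jorvik → Pirton → Hale: 2.1+4.6+2.8 = 9.5
Ravel → Jorvik → Irby → Hale: 2.1+1.9+6.3 = 10.3
Cheapest is Ravel → Jorvik → Pirton → Hale at 9.5 mi.
So from Ravel the first move is to Jorvik.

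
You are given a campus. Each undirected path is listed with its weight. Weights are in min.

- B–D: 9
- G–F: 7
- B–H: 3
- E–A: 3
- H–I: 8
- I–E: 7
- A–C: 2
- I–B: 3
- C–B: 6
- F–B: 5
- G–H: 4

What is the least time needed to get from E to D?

19 min

Compare a few routes:
E–I–B–D: 7+3+9 = 19
E–A–C–B–D: 3+2+6+9 = 20
E–I–H–B–D: 7+8+3+9 = 27
The minimum is 19 min via E–I–B–D.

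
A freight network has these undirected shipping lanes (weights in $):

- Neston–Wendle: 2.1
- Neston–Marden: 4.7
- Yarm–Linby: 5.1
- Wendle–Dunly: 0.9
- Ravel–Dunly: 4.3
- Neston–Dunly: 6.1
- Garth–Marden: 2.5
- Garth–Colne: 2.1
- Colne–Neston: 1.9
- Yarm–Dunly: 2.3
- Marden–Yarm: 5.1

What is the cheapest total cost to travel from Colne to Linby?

$12.3

Settle nodes by increasing distance from Colne:
Colne: 0
Neston: 1.9  (via Colne)
Garth: 2.1  (via Colne)
Wendle: 4  (via Neston)
Marden: 4.6  (via Garth)
Dunly: 4.9  (via Wendle)
Yarm: 7.2  (via Dunly)
Ravel: 9.2  (via Dunly)
Linby: 12.3  (via Yarm)
Shortest route: Colne–Neston–Wendle–Dunly–Yarm–Linby = $12.3.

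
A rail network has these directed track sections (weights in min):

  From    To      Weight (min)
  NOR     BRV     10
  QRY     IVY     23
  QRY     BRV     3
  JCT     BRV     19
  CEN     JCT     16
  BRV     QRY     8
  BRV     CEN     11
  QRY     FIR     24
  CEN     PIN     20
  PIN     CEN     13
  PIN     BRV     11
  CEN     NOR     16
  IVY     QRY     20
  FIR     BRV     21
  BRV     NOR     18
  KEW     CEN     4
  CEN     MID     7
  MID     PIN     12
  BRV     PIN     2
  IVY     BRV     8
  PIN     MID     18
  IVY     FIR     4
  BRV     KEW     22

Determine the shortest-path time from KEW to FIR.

62 min

Compare a few routes:
KEW → CEN → MID → PIN → BRV → QRY → FIR: 4+7+12+11+8+24 = 66
KEW → CEN → NOR → BRV → QRY → IVY → FIR: 4+16+10+8+23+4 = 65
KEW → CEN → NOR → BRV → QRY → FIR: 4+16+10+8+24 = 62
The minimum is 62 min via KEW → CEN → NOR → BRV → QRY → FIR.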